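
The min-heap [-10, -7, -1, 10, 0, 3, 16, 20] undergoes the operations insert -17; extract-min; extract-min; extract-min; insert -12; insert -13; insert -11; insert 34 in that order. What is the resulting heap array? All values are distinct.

[-13, -12, -1, -11, 20, 16, 3, 10, 0, 34]

insert -17:
  append -17 at index 8 → [-10, -7, -1, 10, 0, 3, 16, 20, -17]
  -17 < parent 10 at index 3, swap → [-10, -7, -1, -17, 0, 3, 16, 20, 10]
  -17 < parent -7 at index 1, swap → [-10, -17, -1, -7, 0, 3, 16, 20, 10]
  -17 < parent -10 at index 0, swap → [-17, -10, -1, -7, 0, 3, 16, 20, 10]
extract-min → returns -17:
  remove root -17; move last element 10 to root → [10, -10, -1, -7, 0, 3, 16, 20]
  10 vs smaller child -10 at index 1, swap → [-10, 10, -1, -7, 0, 3, 16, 20]
  10 vs smaller child -7 at index 3, swap → [-10, -7, -1, 10, 0, 3, 16, 20]
extract-min → returns -10:
  remove root -10; move last element 20 to root → [20, -7, -1, 10, 0, 3, 16]
  20 vs smaller child -7 at index 1, swap → [-7, 20, -1, 10, 0, 3, 16]
  20 vs smaller child 0 at index 4, swap → [-7, 0, -1, 10, 20, 3, 16]
extract-min → returns -7:
  remove root -7; move last element 16 to root → [16, 0, -1, 10, 20, 3]
  16 vs smaller child -1 at index 2, swap → [-1, 0, 16, 10, 20, 3]
  16 vs only child 3 at index 5, swap → [-1, 0, 3, 10, 20, 16]
insert -12:
  append -12 at index 6 → [-1, 0, 3, 10, 20, 16, -12]
  -12 < parent 3 at index 2, swap → [-1, 0, -12, 10, 20, 16, 3]
  -12 < parent -1 at index 0, swap → [-12, 0, -1, 10, 20, 16, 3]
insert -13:
  append -13 at index 7 → [-12, 0, -1, 10, 20, 16, 3, -13]
  -13 < parent 10 at index 3, swap → [-12, 0, -1, -13, 20, 16, 3, 10]
  -13 < parent 0 at index 1, swap → [-12, -13, -1, 0, 20, 16, 3, 10]
  -13 < parent -12 at index 0, swap → [-13, -12, -1, 0, 20, 16, 3, 10]
insert -11:
  append -11 at index 8 → [-13, -12, -1, 0, 20, 16, 3, 10, -11]
  -11 < parent 0 at index 3, swap → [-13, -12, -1, -11, 20, 16, 3, 10, 0]
insert 34:
  append 34 at index 9 → [-13, -12, -1, -11, 20, 16, 3, 10, 0, 34] (no swap needed)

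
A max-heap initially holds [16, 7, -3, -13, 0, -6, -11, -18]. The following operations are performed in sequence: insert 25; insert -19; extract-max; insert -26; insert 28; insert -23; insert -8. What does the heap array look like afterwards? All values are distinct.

insert 25:
  append 25 at index 8 → [16, 7, -3, -13, 0, -6, -11, -18, 25]
  25 > parent -13 at index 3, swap → [16, 7, -3, 25, 0, -6, -11, -18, -13]
  25 > parent 7 at index 1, swap → [16, 25, -3, 7, 0, -6, -11, -18, -13]
  25 > parent 16 at index 0, swap → [25, 16, -3, 7, 0, -6, -11, -18, -13]
insert -19:
  append -19 at index 9 → [25, 16, -3, 7, 0, -6, -11, -18, -13, -19] (no swap needed)
extract-max → returns 25:
  remove root 25; move last element -19 to root → [-19, 16, -3, 7, 0, -6, -11, -18, -13]
  -19 vs larger child 16 at index 1, swap → [16, -19, -3, 7, 0, -6, -11, -18, -13]
  -19 vs larger child 7 at index 3, swap → [16, 7, -3, -19, 0, -6, -11, -18, -13]
  -19 vs larger child -13 at index 8, swap → [16, 7, -3, -13, 0, -6, -11, -18, -19]
insert -26:
  append -26 at index 9 → [16, 7, -3, -13, 0, -6, -11, -18, -19, -26] (no swap needed)
insert 28:
  append 28 at index 10 → [16, 7, -3, -13, 0, -6, -11, -18, -19, -26, 28]
  28 > parent 0 at index 4, swap → [16, 7, -3, -13, 28, -6, -11, -18, -19, -26, 0]
  28 > parent 7 at index 1, swap → [16, 28, -3, -13, 7, -6, -11, -18, -19, -26, 0]
  28 > parent 16 at index 0, swap → [28, 16, -3, -13, 7, -6, -11, -18, -19, -26, 0]
insert -23:
  append -23 at index 11 → [28, 16, -3, -13, 7, -6, -11, -18, -19, -26, 0, -23] (no swap needed)
insert -8:
  append -8 at index 12 → [28, 16, -3, -13, 7, -6, -11, -18, -19, -26, 0, -23, -8] (no swap needed)

[28, 16, -3, -13, 7, -6, -11, -18, -19, -26, 0, -23, -8]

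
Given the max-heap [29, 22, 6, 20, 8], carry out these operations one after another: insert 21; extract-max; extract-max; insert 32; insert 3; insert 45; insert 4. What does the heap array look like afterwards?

insert 21:
  append 21 at index 5 → [29, 22, 6, 20, 8, 21]
  21 > parent 6 at index 2, swap → [29, 22, 21, 20, 8, 6]
extract-max → returns 29:
  remove root 29; move last element 6 to root → [6, 22, 21, 20, 8]
  6 vs larger child 22 at index 1, swap → [22, 6, 21, 20, 8]
  6 vs larger child 20 at index 3, swap → [22, 20, 21, 6, 8]
extract-max → returns 22:
  remove root 22; move last element 8 to root → [8, 20, 21, 6]
  8 vs larger child 21 at index 2, swap → [21, 20, 8, 6]
insert 32:
  append 32 at index 4 → [21, 20, 8, 6, 32]
  32 > parent 20 at index 1, swap → [21, 32, 8, 6, 20]
  32 > parent 21 at index 0, swap → [32, 21, 8, 6, 20]
insert 3:
  append 3 at index 5 → [32, 21, 8, 6, 20, 3] (no swap needed)
insert 45:
  append 45 at index 6 → [32, 21, 8, 6, 20, 3, 45]
  45 > parent 8 at index 2, swap → [32, 21, 45, 6, 20, 3, 8]
  45 > parent 32 at index 0, swap → [45, 21, 32, 6, 20, 3, 8]
insert 4:
  append 4 at index 7 → [45, 21, 32, 6, 20, 3, 8, 4] (no swap needed)

[45, 21, 32, 6, 20, 3, 8, 4]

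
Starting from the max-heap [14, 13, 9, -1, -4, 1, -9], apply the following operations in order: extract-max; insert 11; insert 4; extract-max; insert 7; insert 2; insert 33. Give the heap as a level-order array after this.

extract-max → returns 14:
  remove root 14; move last element -9 to root → [-9, 13, 9, -1, -4, 1]
  -9 vs larger child 13 at index 1, swap → [13, -9, 9, -1, -4, 1]
  -9 vs larger child -1 at index 3, swap → [13, -1, 9, -9, -4, 1]
insert 11:
  append 11 at index 6 → [13, -1, 9, -9, -4, 1, 11]
  11 > parent 9 at index 2, swap → [13, -1, 11, -9, -4, 1, 9]
insert 4:
  append 4 at index 7 → [13, -1, 11, -9, -4, 1, 9, 4]
  4 > parent -9 at index 3, swap → [13, -1, 11, 4, -4, 1, 9, -9]
  4 > parent -1 at index 1, swap → [13, 4, 11, -1, -4, 1, 9, -9]
extract-max → returns 13:
  remove root 13; move last element -9 to root → [-9, 4, 11, -1, -4, 1, 9]
  -9 vs larger child 11 at index 2, swap → [11, 4, -9, -1, -4, 1, 9]
  -9 vs larger child 9 at index 6, swap → [11, 4, 9, -1, -4, 1, -9]
insert 7:
  append 7 at index 7 → [11, 4, 9, -1, -4, 1, -9, 7]
  7 > parent -1 at index 3, swap → [11, 4, 9, 7, -4, 1, -9, -1]
  7 > parent 4 at index 1, swap → [11, 7, 9, 4, -4, 1, -9, -1]
insert 2:
  append 2 at index 8 → [11, 7, 9, 4, -4, 1, -9, -1, 2] (no swap needed)
insert 33:
  append 33 at index 9 → [11, 7, 9, 4, -4, 1, -9, -1, 2, 33]
  33 > parent -4 at index 4, swap → [11, 7, 9, 4, 33, 1, -9, -1, 2, -4]
  33 > parent 7 at index 1, swap → [11, 33, 9, 4, 7, 1, -9, -1, 2, -4]
  33 > parent 11 at index 0, swap → [33, 11, 9, 4, 7, 1, -9, -1, 2, -4]

[33, 11, 9, 4, 7, 1, -9, -1, 2, -4]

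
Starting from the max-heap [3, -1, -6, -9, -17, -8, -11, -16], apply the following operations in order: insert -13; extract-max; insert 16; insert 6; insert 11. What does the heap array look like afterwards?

[16, 11, -6, -9, 6, -8, -11, -16, -13, -17, -1]

insert -13:
  append -13 at index 8 → [3, -1, -6, -9, -17, -8, -11, -16, -13] (no swap needed)
extract-max → returns 3:
  remove root 3; move last element -13 to root → [-13, -1, -6, -9, -17, -8, -11, -16]
  -13 vs larger child -1 at index 1, swap → [-1, -13, -6, -9, -17, -8, -11, -16]
  -13 vs larger child -9 at index 3, swap → [-1, -9, -6, -13, -17, -8, -11, -16]
insert 16:
  append 16 at index 8 → [-1, -9, -6, -13, -17, -8, -11, -16, 16]
  16 > parent -13 at index 3, swap → [-1, -9, -6, 16, -17, -8, -11, -16, -13]
  16 > parent -9 at index 1, swap → [-1, 16, -6, -9, -17, -8, -11, -16, -13]
  16 > parent -1 at index 0, swap → [16, -1, -6, -9, -17, -8, -11, -16, -13]
insert 6:
  append 6 at index 9 → [16, -1, -6, -9, -17, -8, -11, -16, -13, 6]
  6 > parent -17 at index 4, swap → [16, -1, -6, -9, 6, -8, -11, -16, -13, -17]
  6 > parent -1 at index 1, swap → [16, 6, -6, -9, -1, -8, -11, -16, -13, -17]
insert 11:
  append 11 at index 10 → [16, 6, -6, -9, -1, -8, -11, -16, -13, -17, 11]
  11 > parent -1 at index 4, swap → [16, 6, -6, -9, 11, -8, -11, -16, -13, -17, -1]
  11 > parent 6 at index 1, swap → [16, 11, -6, -9, 6, -8, -11, -16, -13, -17, -1]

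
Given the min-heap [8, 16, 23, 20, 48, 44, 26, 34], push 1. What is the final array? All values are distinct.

[1, 8, 23, 16, 48, 44, 26, 34, 20]

append 1 at index 8 → [8, 16, 23, 20, 48, 44, 26, 34, 1]
1 < parent 20 at index 3, swap → [8, 16, 23, 1, 48, 44, 26, 34, 20]
1 < parent 16 at index 1, swap → [8, 1, 23, 16, 48, 44, 26, 34, 20]
1 < parent 8 at index 0, swap → [1, 8, 23, 16, 48, 44, 26, 34, 20]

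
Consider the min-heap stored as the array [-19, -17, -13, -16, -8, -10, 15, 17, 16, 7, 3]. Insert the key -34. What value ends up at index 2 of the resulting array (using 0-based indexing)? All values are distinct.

append -34 at index 11 → [-19, -17, -13, -16, -8, -10, 15, 17, 16, 7, 3, -34]
-34 < parent -10 at index 5, swap → [-19, -17, -13, -16, -8, -34, 15, 17, 16, 7, 3, -10]
-34 < parent -13 at index 2, swap → [-19, -17, -34, -16, -8, -13, 15, 17, 16, 7, 3, -10]
-34 < parent -19 at index 0, swap → [-34, -17, -19, -16, -8, -13, 15, 17, 16, 7, 3, -10]
resulting array: [-34, -17, -19, -16, -8, -13, 15, 17, 16, 7, 3, -10]

-19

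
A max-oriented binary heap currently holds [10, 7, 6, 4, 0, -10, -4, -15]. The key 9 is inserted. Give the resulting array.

[10, 9, 6, 7, 0, -10, -4, -15, 4]

append 9 at index 8 → [10, 7, 6, 4, 0, -10, -4, -15, 9]
9 > parent 4 at index 3, swap → [10, 7, 6, 9, 0, -10, -4, -15, 4]
9 > parent 7 at index 1, swap → [10, 9, 6, 7, 0, -10, -4, -15, 4]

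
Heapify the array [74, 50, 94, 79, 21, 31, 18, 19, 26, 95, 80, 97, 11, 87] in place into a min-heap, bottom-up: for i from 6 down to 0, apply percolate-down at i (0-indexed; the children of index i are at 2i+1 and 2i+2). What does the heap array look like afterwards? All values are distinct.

sift down from index 6: already satisfies heap property
sift down from index 5:
  31 vs smaller child 11 at index 12, swap → [74, 50, 94, 79, 21, 11, 18, 19, 26, 95, 80, 97, 31, 87]
sift down from index 4: already satisfies heap property
sift down from index 3:
  79 vs smaller child 19 at index 7, swap → [74, 50, 94, 19, 21, 11, 18, 79, 26, 95, 80, 97, 31, 87]
sift down from index 2:
  94 vs smaller child 11 at index 5, swap → [74, 50, 11, 19, 21, 94, 18, 79, 26, 95, 80, 97, 31, 87]
  94 vs smaller child 31 at index 12, swap → [74, 50, 11, 19, 21, 31, 18, 79, 26, 95, 80, 97, 94, 87]
sift down from index 1:
  50 vs smaller child 19 at index 3, swap → [74, 19, 11, 50, 21, 31, 18, 79, 26, 95, 80, 97, 94, 87]
  50 vs smaller child 26 at index 8, swap → [74, 19, 11, 26, 21, 31, 18, 79, 50, 95, 80, 97, 94, 87]
sift down from index 0:
  74 vs smaller child 11 at index 2, swap → [11, 19, 74, 26, 21, 31, 18, 79, 50, 95, 80, 97, 94, 87]
  74 vs smaller child 18 at index 6, swap → [11, 19, 18, 26, 21, 31, 74, 79, 50, 95, 80, 97, 94, 87]

[11, 19, 18, 26, 21, 31, 74, 79, 50, 95, 80, 97, 94, 87]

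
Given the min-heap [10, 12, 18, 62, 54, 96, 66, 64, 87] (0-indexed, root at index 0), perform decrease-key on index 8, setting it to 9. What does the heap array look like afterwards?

[9, 10, 18, 12, 54, 96, 66, 64, 62]

set index 8 from 87 to 9 → [10, 12, 18, 62, 54, 96, 66, 64, 9]
9 < parent 62 at index 3, swap → [10, 12, 18, 9, 54, 96, 66, 64, 62]
9 < parent 12 at index 1, swap → [10, 9, 18, 12, 54, 96, 66, 64, 62]
9 < parent 10 at index 0, swap → [9, 10, 18, 12, 54, 96, 66, 64, 62]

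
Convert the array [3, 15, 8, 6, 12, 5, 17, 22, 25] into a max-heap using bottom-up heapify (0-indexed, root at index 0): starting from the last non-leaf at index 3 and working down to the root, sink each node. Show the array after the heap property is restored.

sift down from index 3:
  6 vs larger child 25 at index 8, swap → [3, 15, 8, 25, 12, 5, 17, 22, 6]
sift down from index 2:
  8 vs larger child 17 at index 6, swap → [3, 15, 17, 25, 12, 5, 8, 22, 6]
sift down from index 1:
  15 vs larger child 25 at index 3, swap → [3, 25, 17, 15, 12, 5, 8, 22, 6]
  15 vs larger child 22 at index 7, swap → [3, 25, 17, 22, 12, 5, 8, 15, 6]
sift down from index 0:
  3 vs larger child 25 at index 1, swap → [25, 3, 17, 22, 12, 5, 8, 15, 6]
  3 vs larger child 22 at index 3, swap → [25, 22, 17, 3, 12, 5, 8, 15, 6]
  3 vs larger child 15 at index 7, swap → [25, 22, 17, 15, 12, 5, 8, 3, 6]

[25, 22, 17, 15, 12, 5, 8, 3, 6]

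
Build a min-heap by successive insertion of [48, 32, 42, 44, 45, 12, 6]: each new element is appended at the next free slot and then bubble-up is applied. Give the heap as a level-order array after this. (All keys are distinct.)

Insert 48:
  append 48 at index 0 → [48] (no swap needed)
Insert 32:
  append 32 at index 1 → [48, 32]
  32 < parent 48 at index 0, swap → [32, 48]
Insert 42:
  append 42 at index 2 → [32, 48, 42] (no swap needed)
Insert 44:
  append 44 at index 3 → [32, 48, 42, 44]
  44 < parent 48 at index 1, swap → [32, 44, 42, 48]
Insert 45:
  append 45 at index 4 → [32, 44, 42, 48, 45] (no swap needed)
Insert 12:
  append 12 at index 5 → [32, 44, 42, 48, 45, 12]
  12 < parent 42 at index 2, swap → [32, 44, 12, 48, 45, 42]
  12 < parent 32 at index 0, swap → [12, 44, 32, 48, 45, 42]
Insert 6:
  append 6 at index 6 → [12, 44, 32, 48, 45, 42, 6]
  6 < parent 32 at index 2, swap → [12, 44, 6, 48, 45, 42, 32]
  6 < parent 12 at index 0, swap → [6, 44, 12, 48, 45, 42, 32]

[6, 44, 12, 48, 45, 42, 32]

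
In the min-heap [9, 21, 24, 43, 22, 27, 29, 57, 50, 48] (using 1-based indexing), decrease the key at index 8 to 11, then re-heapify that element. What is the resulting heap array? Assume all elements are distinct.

[9, 11, 24, 21, 22, 27, 29, 43, 50, 48]

set index 8 from 57 to 11 → [9, 21, 24, 43, 22, 27, 29, 11, 50, 48]
11 < parent 43 at index 4, swap → [9, 21, 24, 11, 22, 27, 29, 43, 50, 48]
11 < parent 21 at index 2, swap → [9, 11, 24, 21, 22, 27, 29, 43, 50, 48]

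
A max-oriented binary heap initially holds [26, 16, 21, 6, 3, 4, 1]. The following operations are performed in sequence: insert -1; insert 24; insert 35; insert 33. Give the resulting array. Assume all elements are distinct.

[35, 33, 21, 16, 26, 4, 1, -1, 6, 3, 24]

insert -1:
  append -1 at index 7 → [26, 16, 21, 6, 3, 4, 1, -1] (no swap needed)
insert 24:
  append 24 at index 8 → [26, 16, 21, 6, 3, 4, 1, -1, 24]
  24 > parent 6 at index 3, swap → [26, 16, 21, 24, 3, 4, 1, -1, 6]
  24 > parent 16 at index 1, swap → [26, 24, 21, 16, 3, 4, 1, -1, 6]
insert 35:
  append 35 at index 9 → [26, 24, 21, 16, 3, 4, 1, -1, 6, 35]
  35 > parent 3 at index 4, swap → [26, 24, 21, 16, 35, 4, 1, -1, 6, 3]
  35 > parent 24 at index 1, swap → [26, 35, 21, 16, 24, 4, 1, -1, 6, 3]
  35 > parent 26 at index 0, swap → [35, 26, 21, 16, 24, 4, 1, -1, 6, 3]
insert 33:
  append 33 at index 10 → [35, 26, 21, 16, 24, 4, 1, -1, 6, 3, 33]
  33 > parent 24 at index 4, swap → [35, 26, 21, 16, 33, 4, 1, -1, 6, 3, 24]
  33 > parent 26 at index 1, swap → [35, 33, 21, 16, 26, 4, 1, -1, 6, 3, 24]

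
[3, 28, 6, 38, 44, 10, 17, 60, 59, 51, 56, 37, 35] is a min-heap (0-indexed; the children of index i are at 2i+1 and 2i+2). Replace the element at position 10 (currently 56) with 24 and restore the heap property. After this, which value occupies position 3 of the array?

38

set index 10 from 56 to 24 → [3, 28, 6, 38, 44, 10, 17, 60, 59, 51, 24, 37, 35]
24 < parent 44 at index 4, swap → [3, 28, 6, 38, 24, 10, 17, 60, 59, 51, 44, 37, 35]
24 < parent 28 at index 1, swap → [3, 24, 6, 38, 28, 10, 17, 60, 59, 51, 44, 37, 35]
resulting array: [3, 24, 6, 38, 28, 10, 17, 60, 59, 51, 44, 37, 35]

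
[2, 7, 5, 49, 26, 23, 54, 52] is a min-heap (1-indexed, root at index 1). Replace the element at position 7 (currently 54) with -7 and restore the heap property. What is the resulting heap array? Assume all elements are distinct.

set index 7 from 54 to -7 → [2, 7, 5, 49, 26, 23, -7, 52]
-7 < parent 5 at index 3, swap → [2, 7, -7, 49, 26, 23, 5, 52]
-7 < parent 2 at index 1, swap → [-7, 7, 2, 49, 26, 23, 5, 52]

[-7, 7, 2, 49, 26, 23, 5, 52]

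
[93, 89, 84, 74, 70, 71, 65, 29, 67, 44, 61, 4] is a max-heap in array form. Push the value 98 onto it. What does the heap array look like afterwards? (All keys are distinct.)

[98, 89, 93, 74, 70, 84, 65, 29, 67, 44, 61, 4, 71]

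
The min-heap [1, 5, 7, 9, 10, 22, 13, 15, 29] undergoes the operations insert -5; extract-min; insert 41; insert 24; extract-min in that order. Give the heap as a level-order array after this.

[5, 9, 7, 15, 10, 22, 13, 24, 29, 41]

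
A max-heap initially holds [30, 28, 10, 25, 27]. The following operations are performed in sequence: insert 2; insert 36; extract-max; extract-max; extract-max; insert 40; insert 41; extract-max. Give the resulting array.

insert 2:
  append 2 at index 5 → [30, 28, 10, 25, 27, 2] (no swap needed)
insert 36:
  append 36 at index 6 → [30, 28, 10, 25, 27, 2, 36]
  36 > parent 10 at index 2, swap → [30, 28, 36, 25, 27, 2, 10]
  36 > parent 30 at index 0, swap → [36, 28, 30, 25, 27, 2, 10]
extract-max → returns 36:
  remove root 36; move last element 10 to root → [10, 28, 30, 25, 27, 2]
  10 vs larger child 30 at index 2, swap → [30, 28, 10, 25, 27, 2]
extract-max → returns 30:
  remove root 30; move last element 2 to root → [2, 28, 10, 25, 27]
  2 vs larger child 28 at index 1, swap → [28, 2, 10, 25, 27]
  2 vs larger child 27 at index 4, swap → [28, 27, 10, 25, 2]
extract-max → returns 28:
  remove root 28; move last element 2 to root → [2, 27, 10, 25]
  2 vs larger child 27 at index 1, swap → [27, 2, 10, 25]
  2 vs only child 25 at index 3, swap → [27, 25, 10, 2]
insert 40:
  append 40 at index 4 → [27, 25, 10, 2, 40]
  40 > parent 25 at index 1, swap → [27, 40, 10, 2, 25]
  40 > parent 27 at index 0, swap → [40, 27, 10, 2, 25]
insert 41:
  append 41 at index 5 → [40, 27, 10, 2, 25, 41]
  41 > parent 10 at index 2, swap → [40, 27, 41, 2, 25, 10]
  41 > parent 40 at index 0, swap → [41, 27, 40, 2, 25, 10]
extract-max → returns 41:
  remove root 41; move last element 10 to root → [10, 27, 40, 2, 25]
  10 vs larger child 40 at index 2, swap → [40, 27, 10, 2, 25]

[40, 27, 10, 2, 25]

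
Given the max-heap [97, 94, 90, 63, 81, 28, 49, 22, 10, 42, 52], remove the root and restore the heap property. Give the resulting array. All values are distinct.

remove root 97; move last element 52 to root → [52, 94, 90, 63, 81, 28, 49, 22, 10, 42]
52 vs larger child 94 at index 1, swap → [94, 52, 90, 63, 81, 28, 49, 22, 10, 42]
52 vs larger child 81 at index 4, swap → [94, 81, 90, 63, 52, 28, 49, 22, 10, 42]

[94, 81, 90, 63, 52, 28, 49, 22, 10, 42]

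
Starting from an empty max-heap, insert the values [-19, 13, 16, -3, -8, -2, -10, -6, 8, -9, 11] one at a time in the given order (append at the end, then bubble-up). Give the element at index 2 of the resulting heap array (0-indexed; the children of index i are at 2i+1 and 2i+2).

Insert -19:
  append -19 at index 0 → [-19] (no swap needed)
Insert 13:
  append 13 at index 1 → [-19, 13]
  13 > parent -19 at index 0, swap → [13, -19]
Insert 16:
  append 16 at index 2 → [13, -19, 16]
  16 > parent 13 at index 0, swap → [16, -19, 13]
Insert -3:
  append -3 at index 3 → [16, -19, 13, -3]
  -3 > parent -19 at index 1, swap → [16, -3, 13, -19]
Insert -8:
  append -8 at index 4 → [16, -3, 13, -19, -8] (no swap needed)
Insert -2:
  append -2 at index 5 → [16, -3, 13, -19, -8, -2] (no swap needed)
Insert -10:
  append -10 at index 6 → [16, -3, 13, -19, -8, -2, -10] (no swap needed)
Insert -6:
  append -6 at index 7 → [16, -3, 13, -19, -8, -2, -10, -6]
  -6 > parent -19 at index 3, swap → [16, -3, 13, -6, -8, -2, -10, -19]
Insert 8:
  append 8 at index 8 → [16, -3, 13, -6, -8, -2, -10, -19, 8]
  8 > parent -6 at index 3, swap → [16, -3, 13, 8, -8, -2, -10, -19, -6]
  8 > parent -3 at index 1, swap → [16, 8, 13, -3, -8, -2, -10, -19, -6]
Insert -9:
  append -9 at index 9 → [16, 8, 13, -3, -8, -2, -10, -19, -6, -9] (no swap needed)
Insert 11:
  append 11 at index 10 → [16, 8, 13, -3, -8, -2, -10, -19, -6, -9, 11]
  11 > parent -8 at index 4, swap → [16, 8, 13, -3, 11, -2, -10, -19, -6, -9, -8]
  11 > parent 8 at index 1, swap → [16, 11, 13, -3, 8, -2, -10, -19, -6, -9, -8]
resulting array: [16, 11, 13, -3, 8, -2, -10, -19, -6, -9, -8]

13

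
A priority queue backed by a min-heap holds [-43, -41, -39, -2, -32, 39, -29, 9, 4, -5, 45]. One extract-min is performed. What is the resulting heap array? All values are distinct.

remove root -43; move last element 45 to root → [45, -41, -39, -2, -32, 39, -29, 9, 4, -5]
45 vs smaller child -41 at index 1, swap → [-41, 45, -39, -2, -32, 39, -29, 9, 4, -5]
45 vs smaller child -32 at index 4, swap → [-41, -32, -39, -2, 45, 39, -29, 9, 4, -5]
45 vs only child -5 at index 9, swap → [-41, -32, -39, -2, -5, 39, -29, 9, 4, 45]

[-41, -32, -39, -2, -5, 39, -29, 9, 4, 45]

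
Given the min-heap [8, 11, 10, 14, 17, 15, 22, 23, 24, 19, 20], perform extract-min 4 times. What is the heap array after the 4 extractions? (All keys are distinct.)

[15, 17, 20, 19, 24, 23, 22]

extract-min #1 returns 8:
  remove root 8; move last element 20 to root → [20, 11, 10, 14, 17, 15, 22, 23, 24, 19]
  20 vs smaller child 10 at index 2, swap → [10, 11, 20, 14, 17, 15, 22, 23, 24, 19]
  20 vs smaller child 15 at index 5, swap → [10, 11, 15, 14, 17, 20, 22, 23, 24, 19]
extract-min #2 returns 10:
  remove root 10; move last element 19 to root → [19, 11, 15, 14, 17, 20, 22, 23, 24]
  19 vs smaller child 11 at index 1, swap → [11, 19, 15, 14, 17, 20, 22, 23, 24]
  19 vs smaller child 14 at index 3, swap → [11, 14, 15, 19, 17, 20, 22, 23, 24]
extract-min #3 returns 11:
  remove root 11; move last element 24 to root → [24, 14, 15, 19, 17, 20, 22, 23]
  24 vs smaller child 14 at index 1, swap → [14, 24, 15, 19, 17, 20, 22, 23]
  24 vs smaller child 17 at index 4, swap → [14, 17, 15, 19, 24, 20, 22, 23]
extract-min #4 returns 14:
  remove root 14; move last element 23 to root → [23, 17, 15, 19, 24, 20, 22]
  23 vs smaller child 15 at index 2, swap → [15, 17, 23, 19, 24, 20, 22]
  23 vs smaller child 20 at index 5, swap → [15, 17, 20, 19, 24, 23, 22]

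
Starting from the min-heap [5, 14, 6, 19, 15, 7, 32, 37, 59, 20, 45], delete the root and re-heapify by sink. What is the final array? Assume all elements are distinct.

remove root 5; move last element 45 to root → [45, 14, 6, 19, 15, 7, 32, 37, 59, 20]
45 vs smaller child 6 at index 2, swap → [6, 14, 45, 19, 15, 7, 32, 37, 59, 20]
45 vs smaller child 7 at index 5, swap → [6, 14, 7, 19, 15, 45, 32, 37, 59, 20]

[6, 14, 7, 19, 15, 45, 32, 37, 59, 20]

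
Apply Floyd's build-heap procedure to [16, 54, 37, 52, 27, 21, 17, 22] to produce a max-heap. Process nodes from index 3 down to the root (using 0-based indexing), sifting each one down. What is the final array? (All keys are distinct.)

[54, 52, 37, 22, 27, 21, 17, 16]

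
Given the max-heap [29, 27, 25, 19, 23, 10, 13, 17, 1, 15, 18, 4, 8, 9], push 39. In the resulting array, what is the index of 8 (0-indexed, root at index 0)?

append 39 at index 14 → [29, 27, 25, 19, 23, 10, 13, 17, 1, 15, 18, 4, 8, 9, 39]
39 > parent 13 at index 6, swap → [29, 27, 25, 19, 23, 10, 39, 17, 1, 15, 18, 4, 8, 9, 13]
39 > parent 25 at index 2, swap → [29, 27, 39, 19, 23, 10, 25, 17, 1, 15, 18, 4, 8, 9, 13]
39 > parent 29 at index 0, swap → [39, 27, 29, 19, 23, 10, 25, 17, 1, 15, 18, 4, 8, 9, 13]
resulting array: [39, 27, 29, 19, 23, 10, 25, 17, 1, 15, 18, 4, 8, 9, 13]

12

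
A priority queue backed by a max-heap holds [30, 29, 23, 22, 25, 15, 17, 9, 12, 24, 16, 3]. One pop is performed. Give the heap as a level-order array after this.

[29, 25, 23, 22, 24, 15, 17, 9, 12, 3, 16]

remove root 30; move last element 3 to root → [3, 29, 23, 22, 25, 15, 17, 9, 12, 24, 16]
3 vs larger child 29 at index 1, swap → [29, 3, 23, 22, 25, 15, 17, 9, 12, 24, 16]
3 vs larger child 25 at index 4, swap → [29, 25, 23, 22, 3, 15, 17, 9, 12, 24, 16]
3 vs larger child 24 at index 9, swap → [29, 25, 23, 22, 24, 15, 17, 9, 12, 3, 16]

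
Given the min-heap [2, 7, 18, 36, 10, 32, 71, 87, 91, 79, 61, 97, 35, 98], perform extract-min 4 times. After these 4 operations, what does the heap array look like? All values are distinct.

[32, 35, 71, 36, 61, 97, 98, 87, 91, 79]

extract-min #1 returns 2:
  remove root 2; move last element 98 to root → [98, 7, 18, 36, 10, 32, 71, 87, 91, 79, 61, 97, 35]
  98 vs smaller child 7 at index 1, swap → [7, 98, 18, 36, 10, 32, 71, 87, 91, 79, 61, 97, 35]
  98 vs smaller child 10 at index 4, swap → [7, 10, 18, 36, 98, 32, 71, 87, 91, 79, 61, 97, 35]
  98 vs smaller child 61 at index 10, swap → [7, 10, 18, 36, 61, 32, 71, 87, 91, 79, 98, 97, 35]
extract-min #2 returns 7:
  remove root 7; move last element 35 to root → [35, 10, 18, 36, 61, 32, 71, 87, 91, 79, 98, 97]
  35 vs smaller child 10 at index 1, swap → [10, 35, 18, 36, 61, 32, 71, 87, 91, 79, 98, 97]
extract-min #3 returns 10:
  remove root 10; move last element 97 to root → [97, 35, 18, 36, 61, 32, 71, 87, 91, 79, 98]
  97 vs smaller child 18 at index 2, swap → [18, 35, 97, 36, 61, 32, 71, 87, 91, 79, 98]
  97 vs smaller child 32 at index 5, swap → [18, 35, 32, 36, 61, 97, 71, 87, 91, 79, 98]
extract-min #4 returns 18:
  remove root 18; move last element 98 to root → [98, 35, 32, 36, 61, 97, 71, 87, 91, 79]
  98 vs smaller child 32 at index 2, swap → [32, 35, 98, 36, 61, 97, 71, 87, 91, 79]
  98 vs smaller child 71 at index 6, swap → [32, 35, 71, 36, 61, 97, 98, 87, 91, 79]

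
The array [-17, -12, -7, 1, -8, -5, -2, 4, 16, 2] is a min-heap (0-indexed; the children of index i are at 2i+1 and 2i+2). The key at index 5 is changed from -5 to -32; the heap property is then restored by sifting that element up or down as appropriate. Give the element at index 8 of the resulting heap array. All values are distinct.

16

set index 5 from -5 to -32 → [-17, -12, -7, 1, -8, -32, -2, 4, 16, 2]
-32 < parent -7 at index 2, swap → [-17, -12, -32, 1, -8, -7, -2, 4, 16, 2]
-32 < parent -17 at index 0, swap → [-32, -12, -17, 1, -8, -7, -2, 4, 16, 2]
resulting array: [-32, -12, -17, 1, -8, -7, -2, 4, 16, 2]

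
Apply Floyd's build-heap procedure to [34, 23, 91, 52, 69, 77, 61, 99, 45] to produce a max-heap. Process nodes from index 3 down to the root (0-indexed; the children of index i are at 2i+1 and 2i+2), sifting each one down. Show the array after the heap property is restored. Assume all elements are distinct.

sift down from index 3:
  52 vs larger child 99 at index 7, swap → [34, 23, 91, 99, 69, 77, 61, 52, 45]
sift down from index 2: already satisfies heap property
sift down from index 1:
  23 vs larger child 99 at index 3, swap → [34, 99, 91, 23, 69, 77, 61, 52, 45]
  23 vs larger child 52 at index 7, swap → [34, 99, 91, 52, 69, 77, 61, 23, 45]
sift down from index 0:
  34 vs larger child 99 at index 1, swap → [99, 34, 91, 52, 69, 77, 61, 23, 45]
  34 vs larger child 69 at index 4, swap → [99, 69, 91, 52, 34, 77, 61, 23, 45]

[99, 69, 91, 52, 34, 77, 61, 23, 45]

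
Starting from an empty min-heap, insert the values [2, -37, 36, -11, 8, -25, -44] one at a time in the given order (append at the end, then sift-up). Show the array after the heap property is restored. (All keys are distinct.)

Insert 2:
  append 2 at index 0 → [2] (no swap needed)
Insert -37:
  append -37 at index 1 → [2, -37]
  -37 < parent 2 at index 0, swap → [-37, 2]
Insert 36:
  append 36 at index 2 → [-37, 2, 36] (no swap needed)
Insert -11:
  append -11 at index 3 → [-37, 2, 36, -11]
  -11 < parent 2 at index 1, swap → [-37, -11, 36, 2]
Insert 8:
  append 8 at index 4 → [-37, -11, 36, 2, 8] (no swap needed)
Insert -25:
  append -25 at index 5 → [-37, -11, 36, 2, 8, -25]
  -25 < parent 36 at index 2, swap → [-37, -11, -25, 2, 8, 36]
Insert -44:
  append -44 at index 6 → [-37, -11, -25, 2, 8, 36, -44]
  -44 < parent -25 at index 2, swap → [-37, -11, -44, 2, 8, 36, -25]
  -44 < parent -37 at index 0, swap → [-44, -11, -37, 2, 8, 36, -25]

[-44, -11, -37, 2, 8, 36, -25]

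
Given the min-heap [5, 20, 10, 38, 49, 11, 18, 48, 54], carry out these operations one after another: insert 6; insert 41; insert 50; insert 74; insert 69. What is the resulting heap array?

insert 6:
  append 6 at index 9 → [5, 20, 10, 38, 49, 11, 18, 48, 54, 6]
  6 < parent 49 at index 4, swap → [5, 20, 10, 38, 6, 11, 18, 48, 54, 49]
  6 < parent 20 at index 1, swap → [5, 6, 10, 38, 20, 11, 18, 48, 54, 49]
insert 41:
  append 41 at index 10 → [5, 6, 10, 38, 20, 11, 18, 48, 54, 49, 41] (no swap needed)
insert 50:
  append 50 at index 11 → [5, 6, 10, 38, 20, 11, 18, 48, 54, 49, 41, 50] (no swap needed)
insert 74:
  append 74 at index 12 → [5, 6, 10, 38, 20, 11, 18, 48, 54, 49, 41, 50, 74] (no swap needed)
insert 69:
  append 69 at index 13 → [5, 6, 10, 38, 20, 11, 18, 48, 54, 49, 41, 50, 74, 69] (no swap needed)

[5, 6, 10, 38, 20, 11, 18, 48, 54, 49, 41, 50, 74, 69]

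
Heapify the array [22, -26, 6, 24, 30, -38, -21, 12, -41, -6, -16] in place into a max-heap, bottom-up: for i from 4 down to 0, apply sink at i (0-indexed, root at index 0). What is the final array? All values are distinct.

[30, 24, 6, 22, -6, -38, -21, 12, -41, -26, -16]

sift down from index 4: already satisfies heap property
sift down from index 3: already satisfies heap property
sift down from index 2: already satisfies heap property
sift down from index 1:
  -26 vs larger child 30 at index 4, swap → [22, 30, 6, 24, -26, -38, -21, 12, -41, -6, -16]
  -26 vs larger child -6 at index 9, swap → [22, 30, 6, 24, -6, -38, -21, 12, -41, -26, -16]
sift down from index 0:
  22 vs larger child 30 at index 1, swap → [30, 22, 6, 24, -6, -38, -21, 12, -41, -26, -16]
  22 vs larger child 24 at index 3, swap → [30, 24, 6, 22, -6, -38, -21, 12, -41, -26, -16]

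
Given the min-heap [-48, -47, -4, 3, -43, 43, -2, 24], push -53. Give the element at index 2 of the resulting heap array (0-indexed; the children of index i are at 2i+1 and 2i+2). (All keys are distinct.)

-4

append -53 at index 8 → [-48, -47, -4, 3, -43, 43, -2, 24, -53]
-53 < parent 3 at index 3, swap → [-48, -47, -4, -53, -43, 43, -2, 24, 3]
-53 < parent -47 at index 1, swap → [-48, -53, -4, -47, -43, 43, -2, 24, 3]
-53 < parent -48 at index 0, swap → [-53, -48, -4, -47, -43, 43, -2, 24, 3]
resulting array: [-53, -48, -4, -47, -43, 43, -2, 24, 3]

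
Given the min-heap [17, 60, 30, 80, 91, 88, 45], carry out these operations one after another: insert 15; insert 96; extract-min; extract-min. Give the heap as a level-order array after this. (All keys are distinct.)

insert 15:
  append 15 at index 7 → [17, 60, 30, 80, 91, 88, 45, 15]
  15 < parent 80 at index 3, swap → [17, 60, 30, 15, 91, 88, 45, 80]
  15 < parent 60 at index 1, swap → [17, 15, 30, 60, 91, 88, 45, 80]
  15 < parent 17 at index 0, swap → [15, 17, 30, 60, 91, 88, 45, 80]
insert 96:
  append 96 at index 8 → [15, 17, 30, 60, 91, 88, 45, 80, 96] (no swap needed)
extract-min → returns 15:
  remove root 15; move last element 96 to root → [96, 17, 30, 60, 91, 88, 45, 80]
  96 vs smaller child 17 at index 1, swap → [17, 96, 30, 60, 91, 88, 45, 80]
  96 vs smaller child 60 at index 3, swap → [17, 60, 30, 96, 91, 88, 45, 80]
  96 vs only child 80 at index 7, swap → [17, 60, 30, 80, 91, 88, 45, 96]
extract-min → returns 17:
  remove root 17; move last element 96 to root → [96, 60, 30, 80, 91, 88, 45]
  96 vs smaller child 30 at index 2, swap → [30, 60, 96, 80, 91, 88, 45]
  96 vs smaller child 45 at index 6, swap → [30, 60, 45, 80, 91, 88, 96]

[30, 60, 45, 80, 91, 88, 96]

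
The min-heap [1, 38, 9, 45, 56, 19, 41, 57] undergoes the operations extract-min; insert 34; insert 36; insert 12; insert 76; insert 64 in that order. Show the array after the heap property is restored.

extract-min → returns 1:
  remove root 1; move last element 57 to root → [57, 38, 9, 45, 56, 19, 41]
  57 vs smaller child 9 at index 2, swap → [9, 38, 57, 45, 56, 19, 41]
  57 vs smaller child 19 at index 5, swap → [9, 38, 19, 45, 56, 57, 41]
insert 34:
  append 34 at index 7 → [9, 38, 19, 45, 56, 57, 41, 34]
  34 < parent 45 at index 3, swap → [9, 38, 19, 34, 56, 57, 41, 45]
  34 < parent 38 at index 1, swap → [9, 34, 19, 38, 56, 57, 41, 45]
insert 36:
  append 36 at index 8 → [9, 34, 19, 38, 56, 57, 41, 45, 36]
  36 < parent 38 at index 3, swap → [9, 34, 19, 36, 56, 57, 41, 45, 38]
insert 12:
  append 12 at index 9 → [9, 34, 19, 36, 56, 57, 41, 45, 38, 12]
  12 < parent 56 at index 4, swap → [9, 34, 19, 36, 12, 57, 41, 45, 38, 56]
  12 < parent 34 at index 1, swap → [9, 12, 19, 36, 34, 57, 41, 45, 38, 56]
insert 76:
  append 76 at index 10 → [9, 12, 19, 36, 34, 57, 41, 45, 38, 56, 76] (no swap needed)
insert 64:
  append 64 at index 11 → [9, 12, 19, 36, 34, 57, 41, 45, 38, 56, 76, 64] (no swap needed)

[9, 12, 19, 36, 34, 57, 41, 45, 38, 56, 76, 64]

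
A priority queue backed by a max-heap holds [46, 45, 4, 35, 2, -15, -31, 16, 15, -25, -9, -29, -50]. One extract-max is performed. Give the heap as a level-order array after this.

remove root 46; move last element -50 to root → [-50, 45, 4, 35, 2, -15, -31, 16, 15, -25, -9, -29]
-50 vs larger child 45 at index 1, swap → [45, -50, 4, 35, 2, -15, -31, 16, 15, -25, -9, -29]
-50 vs larger child 35 at index 3, swap → [45, 35, 4, -50, 2, -15, -31, 16, 15, -25, -9, -29]
-50 vs larger child 16 at index 7, swap → [45, 35, 4, 16, 2, -15, -31, -50, 15, -25, -9, -29]

[45, 35, 4, 16, 2, -15, -31, -50, 15, -25, -9, -29]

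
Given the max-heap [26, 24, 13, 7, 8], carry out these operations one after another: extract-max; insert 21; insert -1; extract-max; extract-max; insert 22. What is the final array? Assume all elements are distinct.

[22, 13, -1, 7, 8]

extract-max → returns 26:
  remove root 26; move last element 8 to root → [8, 24, 13, 7]
  8 vs larger child 24 at index 1, swap → [24, 8, 13, 7]
insert 21:
  append 21 at index 4 → [24, 8, 13, 7, 21]
  21 > parent 8 at index 1, swap → [24, 21, 13, 7, 8]
insert -1:
  append -1 at index 5 → [24, 21, 13, 7, 8, -1] (no swap needed)
extract-max → returns 24:
  remove root 24; move last element -1 to root → [-1, 21, 13, 7, 8]
  -1 vs larger child 21 at index 1, swap → [21, -1, 13, 7, 8]
  -1 vs larger child 8 at index 4, swap → [21, 8, 13, 7, -1]
extract-max → returns 21:
  remove root 21; move last element -1 to root → [-1, 8, 13, 7]
  -1 vs larger child 13 at index 2, swap → [13, 8, -1, 7]
insert 22:
  append 22 at index 4 → [13, 8, -1, 7, 22]
  22 > parent 8 at index 1, swap → [13, 22, -1, 7, 8]
  22 > parent 13 at index 0, swap → [22, 13, -1, 7, 8]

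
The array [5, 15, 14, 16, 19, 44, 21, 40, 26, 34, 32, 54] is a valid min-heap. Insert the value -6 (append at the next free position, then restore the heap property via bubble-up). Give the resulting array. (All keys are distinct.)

[-6, 15, 5, 16, 19, 14, 21, 40, 26, 34, 32, 54, 44]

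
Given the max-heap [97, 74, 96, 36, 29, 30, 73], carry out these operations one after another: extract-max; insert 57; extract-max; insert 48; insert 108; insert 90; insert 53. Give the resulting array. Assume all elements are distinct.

extract-max → returns 97:
  remove root 97; move last element 73 to root → [73, 74, 96, 36, 29, 30]
  73 vs larger child 96 at index 2, swap → [96, 74, 73, 36, 29, 30]
insert 57:
  append 57 at index 6 → [96, 74, 73, 36, 29, 30, 57] (no swap needed)
extract-max → returns 96:
  remove root 96; move last element 57 to root → [57, 74, 73, 36, 29, 30]
  57 vs larger child 74 at index 1, swap → [74, 57, 73, 36, 29, 30]
insert 48:
  append 48 at index 6 → [74, 57, 73, 36, 29, 30, 48] (no swap needed)
insert 108:
  append 108 at index 7 → [74, 57, 73, 36, 29, 30, 48, 108]
  108 > parent 36 at index 3, swap → [74, 57, 73, 108, 29, 30, 48, 36]
  108 > parent 57 at index 1, swap → [74, 108, 73, 57, 29, 30, 48, 36]
  108 > parent 74 at index 0, swap → [108, 74, 73, 57, 29, 30, 48, 36]
insert 90:
  append 90 at index 8 → [108, 74, 73, 57, 29, 30, 48, 36, 90]
  90 > parent 57 at index 3, swap → [108, 74, 73, 90, 29, 30, 48, 36, 57]
  90 > parent 74 at index 1, swap → [108, 90, 73, 74, 29, 30, 48, 36, 57]
insert 53:
  append 53 at index 9 → [108, 90, 73, 74, 29, 30, 48, 36, 57, 53]
  53 > parent 29 at index 4, swap → [108, 90, 73, 74, 53, 30, 48, 36, 57, 29]

[108, 90, 73, 74, 53, 30, 48, 36, 57, 29]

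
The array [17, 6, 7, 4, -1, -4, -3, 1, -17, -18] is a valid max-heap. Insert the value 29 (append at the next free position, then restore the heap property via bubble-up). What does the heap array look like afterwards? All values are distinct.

append 29 at index 10 → [17, 6, 7, 4, -1, -4, -3, 1, -17, -18, 29]
29 > parent -1 at index 4, swap → [17, 6, 7, 4, 29, -4, -3, 1, -17, -18, -1]
29 > parent 6 at index 1, swap → [17, 29, 7, 4, 6, -4, -3, 1, -17, -18, -1]
29 > parent 17 at index 0, swap → [29, 17, 7, 4, 6, -4, -3, 1, -17, -18, -1]

[29, 17, 7, 4, 6, -4, -3, 1, -17, -18, -1]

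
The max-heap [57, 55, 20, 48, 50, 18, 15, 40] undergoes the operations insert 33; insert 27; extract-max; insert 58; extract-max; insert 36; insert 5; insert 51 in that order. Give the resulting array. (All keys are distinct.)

insert 33:
  append 33 at index 8 → [57, 55, 20, 48, 50, 18, 15, 40, 33] (no swap needed)
insert 27:
  append 27 at index 9 → [57, 55, 20, 48, 50, 18, 15, 40, 33, 27] (no swap needed)
extract-max → returns 57:
  remove root 57; move last element 27 to root → [27, 55, 20, 48, 50, 18, 15, 40, 33]
  27 vs larger child 55 at index 1, swap → [55, 27, 20, 48, 50, 18, 15, 40, 33]
  27 vs larger child 50 at index 4, swap → [55, 50, 20, 48, 27, 18, 15, 40, 33]
insert 58:
  append 58 at index 9 → [55, 50, 20, 48, 27, 18, 15, 40, 33, 58]
  58 > parent 27 at index 4, swap → [55, 50, 20, 48, 58, 18, 15, 40, 33, 27]
  58 > parent 50 at index 1, swap → [55, 58, 20, 48, 50, 18, 15, 40, 33, 27]
  58 > parent 55 at index 0, swap → [58, 55, 20, 48, 50, 18, 15, 40, 33, 27]
extract-max → returns 58:
  remove root 58; move last element 27 to root → [27, 55, 20, 48, 50, 18, 15, 40, 33]
  27 vs larger child 55 at index 1, swap → [55, 27, 20, 48, 50, 18, 15, 40, 33]
  27 vs larger child 50 at index 4, swap → [55, 50, 20, 48, 27, 18, 15, 40, 33]
insert 36:
  append 36 at index 9 → [55, 50, 20, 48, 27, 18, 15, 40, 33, 36]
  36 > parent 27 at index 4, swap → [55, 50, 20, 48, 36, 18, 15, 40, 33, 27]
insert 5:
  append 5 at index 10 → [55, 50, 20, 48, 36, 18, 15, 40, 33, 27, 5] (no swap needed)
insert 51:
  append 51 at index 11 → [55, 50, 20, 48, 36, 18, 15, 40, 33, 27, 5, 51]
  51 > parent 18 at index 5, swap → [55, 50, 20, 48, 36, 51, 15, 40, 33, 27, 5, 18]
  51 > parent 20 at index 2, swap → [55, 50, 51, 48, 36, 20, 15, 40, 33, 27, 5, 18]

[55, 50, 51, 48, 36, 20, 15, 40, 33, 27, 5, 18]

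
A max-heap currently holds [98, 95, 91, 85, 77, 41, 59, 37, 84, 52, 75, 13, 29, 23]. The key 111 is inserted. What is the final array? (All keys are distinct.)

[111, 95, 98, 85, 77, 41, 91, 37, 84, 52, 75, 13, 29, 23, 59]

append 111 at index 14 → [98, 95, 91, 85, 77, 41, 59, 37, 84, 52, 75, 13, 29, 23, 111]
111 > parent 59 at index 6, swap → [98, 95, 91, 85, 77, 41, 111, 37, 84, 52, 75, 13, 29, 23, 59]
111 > parent 91 at index 2, swap → [98, 95, 111, 85, 77, 41, 91, 37, 84, 52, 75, 13, 29, 23, 59]
111 > parent 98 at index 0, swap → [111, 95, 98, 85, 77, 41, 91, 37, 84, 52, 75, 13, 29, 23, 59]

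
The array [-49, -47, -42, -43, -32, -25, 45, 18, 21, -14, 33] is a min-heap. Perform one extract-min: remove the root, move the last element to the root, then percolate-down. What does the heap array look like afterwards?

[-47, -43, -42, 18, -32, -25, 45, 33, 21, -14]

remove root -49; move last element 33 to root → [33, -47, -42, -43, -32, -25, 45, 18, 21, -14]
33 vs smaller child -47 at index 1, swap → [-47, 33, -42, -43, -32, -25, 45, 18, 21, -14]
33 vs smaller child -43 at index 3, swap → [-47, -43, -42, 33, -32, -25, 45, 18, 21, -14]
33 vs smaller child 18 at index 7, swap → [-47, -43, -42, 18, -32, -25, 45, 33, 21, -14]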